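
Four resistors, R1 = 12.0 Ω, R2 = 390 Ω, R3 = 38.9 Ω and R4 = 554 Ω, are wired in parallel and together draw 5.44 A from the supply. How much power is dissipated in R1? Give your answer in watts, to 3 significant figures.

192 W

We need the common branch voltage; get it from I_total × R_eq, then P = V²/R for the branch.
1/R_eq = 1/12.0 + 1/390 + 1/38.9 + 1/554 ⇒ R_eq = 8.818 Ω
V = I_total × R_eq = 5.440 × 8.818 = 47.97 V
P_R1 = V² / R1 = (47.97)² / 12.0 = 191.7 W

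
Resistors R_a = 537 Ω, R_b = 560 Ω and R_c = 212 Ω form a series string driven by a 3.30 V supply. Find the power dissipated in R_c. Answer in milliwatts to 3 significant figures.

1.35 mW

Series elements share the same current, so find I first, then use P = I²R.
R_total = 537 + 560 + 212 = 1309 Ω
I = V / R_total = 3.30 / 1309 = 0.002521 A
P_R_c = I² × R_c = (0.002521)² × 212 = 0.001347 W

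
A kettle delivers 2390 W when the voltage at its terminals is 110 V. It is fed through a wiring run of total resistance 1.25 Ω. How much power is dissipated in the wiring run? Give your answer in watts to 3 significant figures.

590 W

Line loss is just I²R for the cable — we know both I and R_line directly.
I = P / V = 2390 / 110 = 21.73 A through the wiring run.
P_line = I² R_line = (21.73)² × 1.25 = 590.1 W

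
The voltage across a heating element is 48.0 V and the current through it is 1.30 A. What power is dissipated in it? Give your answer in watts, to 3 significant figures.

62.4 W

Both the voltage across and the current through the element are known, so P = V I applies directly.
P = 48.0 V × 1.300 A = 62.40 W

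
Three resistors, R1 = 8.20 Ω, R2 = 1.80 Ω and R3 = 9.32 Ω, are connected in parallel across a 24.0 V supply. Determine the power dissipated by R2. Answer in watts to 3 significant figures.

320 W

Parallel branches share the same voltage; P = V²/R gives the branch power in one step.
P_R2 = V² / R2 = (24.0)² / 1.80 Ω = 320.0 W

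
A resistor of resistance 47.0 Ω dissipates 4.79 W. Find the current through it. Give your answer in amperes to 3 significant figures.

Rearranging the power relation for the two known quantities gives I = √(P / R).
I = √(4.79 / 47.0) = 0.3192 A

0.319 A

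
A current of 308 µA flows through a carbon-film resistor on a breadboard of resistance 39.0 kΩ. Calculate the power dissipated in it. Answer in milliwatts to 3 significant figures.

The current through and the resistance of the element are both given; use P = I²R.
P = (0.0003080 A)² × 39000 Ω = 0.003700 W

3.70 mW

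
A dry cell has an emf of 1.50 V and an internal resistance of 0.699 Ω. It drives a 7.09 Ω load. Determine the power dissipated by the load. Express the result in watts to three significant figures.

0.263 W

With r and R in series, I = ε/(r+R); the load dissipates I²R.
I = ε / (r + R) = 1.50 / (0.699 + 7.09) = 0.1926 A
P_load = I² R = (0.1926)² × 7.09 = 0.2629 W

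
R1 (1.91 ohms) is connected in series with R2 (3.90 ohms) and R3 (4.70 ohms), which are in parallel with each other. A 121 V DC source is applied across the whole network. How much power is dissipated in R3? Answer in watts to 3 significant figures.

First combine the parallel branches into one equivalent R_p, then R1 + R_p is a series pair.
R_p = (3.90×4.70)/(3.90+4.70) = 2.131 Ω
R_total = 1.91 + 2.131 = 4.041 Ω
I = V / R_total = 121 / 4.041 = 29.94 A
Voltage across the parallel pair: V_p = I × R_p = 29.94 × 2.131 = 63.81 V
R3 sees V_p directly, so P = V_p² / R3.
P_R3 = (63.81)² / 4.70 = 866.4 W

866 W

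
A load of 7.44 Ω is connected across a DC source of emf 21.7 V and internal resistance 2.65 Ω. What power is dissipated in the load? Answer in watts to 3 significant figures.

With r and R in series, I = ε/(r+R); the load dissipates I²R.
I = ε / (r + R) = 21.7 / (2.65 + 7.44) = 2.151 A
P_load = I² R = (2.151)² × 7.44 = 34.41 W

34.4 W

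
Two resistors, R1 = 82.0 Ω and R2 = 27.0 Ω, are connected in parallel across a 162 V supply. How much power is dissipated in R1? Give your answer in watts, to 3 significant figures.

320 W

Each parallel branch sees the full supply voltage, so P = V²/R applies directly to the target branch.
P_R1 = V² / R1 = (162)² / 82.0 Ω = 320.0 W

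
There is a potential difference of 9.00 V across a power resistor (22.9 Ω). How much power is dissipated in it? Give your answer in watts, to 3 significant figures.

3.54 W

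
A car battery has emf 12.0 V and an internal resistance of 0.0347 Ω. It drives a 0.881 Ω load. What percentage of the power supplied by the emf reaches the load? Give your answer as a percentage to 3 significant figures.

96.2 %

η = P_load/(P_load+P_int) = I²R/(I²R+I²r) = R/(R+r) — the I² cancels for series elements.
η = R / (R + r) = 0.881 / (0.881 + 0.0347) = 0.9621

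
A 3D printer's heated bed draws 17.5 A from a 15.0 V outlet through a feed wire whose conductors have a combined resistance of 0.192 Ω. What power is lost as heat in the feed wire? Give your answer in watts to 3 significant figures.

The feed wire is a series resistance carrying the load current; its dissipation is I²R_line.
The feed wire carries the full 17.5 A.
P_line = I² R_line = (17.50)² × 0.192 = 58.80 W

58.8 W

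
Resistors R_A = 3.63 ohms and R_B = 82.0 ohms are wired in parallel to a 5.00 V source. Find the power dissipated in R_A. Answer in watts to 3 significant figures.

6.89 W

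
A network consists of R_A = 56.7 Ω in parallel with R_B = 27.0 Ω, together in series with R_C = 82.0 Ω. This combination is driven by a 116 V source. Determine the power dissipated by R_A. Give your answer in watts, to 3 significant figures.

7.89 W

First find R_p for the parallel pair, then treat R_p + R_C as a series loop.
R_p = (56.7×27.0)/(56.7+27.0) = 18.29 Ω
R_total = R_p + 82.0 = 18.29 + 82.0 = 100.3 Ω
I = V / R_total = 116 / 100.3 = 1.157 A
Voltage across the parallel pair: V_p = I × R_p = 1.157 × 18.29 = 21.16 V
R_A has V_p across it, so P = V_p²/R_A.
P_R_A = (21.16)² / 56.7 = 7.893 W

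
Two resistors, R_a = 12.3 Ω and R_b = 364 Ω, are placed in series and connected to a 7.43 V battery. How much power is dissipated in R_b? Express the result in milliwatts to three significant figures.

The current is common to all series resistors; compute it, then apply P = I²R for the target.
R_total = 12.3 + 364 = 376.3 Ω
I = V / R_total = 7.43 / 376.3 = 0.01974 A
P_R_b = I² × R_b = (0.01974)² × 364 = 0.1419 W

142 mW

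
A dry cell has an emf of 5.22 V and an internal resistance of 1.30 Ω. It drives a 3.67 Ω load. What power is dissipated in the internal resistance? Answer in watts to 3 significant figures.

The internal resistance carries the same current as the load; P_int = I²r.
I = ε / (r + R) = 5.22 / (1.30 + 3.67) = 1.050 A
P_int = I² r = (1.050)² × 1.30 = 1.434 W

1.43 W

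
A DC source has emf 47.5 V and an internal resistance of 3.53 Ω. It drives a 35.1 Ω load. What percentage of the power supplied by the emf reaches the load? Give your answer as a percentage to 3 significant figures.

η = P_load/(P_load+P_int) = I²R/(I²R+I²r) = R/(R+r) — the I² cancels for series elements.
η = R / (R + r) = 35.1 / (35.1 + 3.53) = 0.9086

90.9 %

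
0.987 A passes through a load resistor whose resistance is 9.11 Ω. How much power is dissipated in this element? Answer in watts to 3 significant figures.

8.87 W

Current and resistance are given, so P = I²R is the direct form.
P = (0.9870 A)² × 9.11 Ω = 8.875 W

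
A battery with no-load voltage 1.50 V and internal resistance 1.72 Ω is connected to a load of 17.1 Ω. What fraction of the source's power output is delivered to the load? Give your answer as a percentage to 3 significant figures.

90.9 %

η = P_load/(P_load+P_int) = I²R/(I²R+I²r) = R/(R+r) — the I² cancels for series elements.
η = R / (R + r) = 17.1 / (17.1 + 1.72) = 0.9086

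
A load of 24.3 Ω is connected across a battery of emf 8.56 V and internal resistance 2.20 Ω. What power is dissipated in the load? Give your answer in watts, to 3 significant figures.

Load and internal resistance form a series loop — compute the loop current, then the load power via I²R.
I = ε / (r + R) = 8.56 / (2.20 + 24.3) = 0.3230 A
P_load = I² R = (0.3230)² × 24.3 = 2.535 W

2.54 W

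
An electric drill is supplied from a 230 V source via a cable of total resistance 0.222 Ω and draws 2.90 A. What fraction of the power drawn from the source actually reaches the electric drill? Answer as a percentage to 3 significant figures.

99.7 %

The cable carries the full 2.90 A.
P_line = I² R_line = (2.900)² × 0.222 = 1.867 W
P_source = V I = 230 × 2.900 = 667.0 W; P_load = 665.1 W
η = P_load / P_source = 665.1 / 667.0 = 0.9972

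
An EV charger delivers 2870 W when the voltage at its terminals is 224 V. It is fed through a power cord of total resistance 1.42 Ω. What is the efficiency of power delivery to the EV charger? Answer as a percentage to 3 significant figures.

I = P / V = 2870 / 224 = 12.81 A through the power cord.
P_line = I² R_line = (12.81)² × 1.42 = 233.1 W
P_source = P_load + P_line = 2870 + 233.1 = 3103 W
η = P_load / P_source = 2870 / 3103 = 0.9249

92.5 %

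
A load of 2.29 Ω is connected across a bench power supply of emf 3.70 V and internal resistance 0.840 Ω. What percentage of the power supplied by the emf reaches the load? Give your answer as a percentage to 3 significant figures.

73.2 %

Efficiency is P_load / P_total. With a series r and R sharing the same I, P = I²R for each, so η = R/(R+r).
η = R / (R + r) = 2.29 / (2.29 + 0.840) = 0.7316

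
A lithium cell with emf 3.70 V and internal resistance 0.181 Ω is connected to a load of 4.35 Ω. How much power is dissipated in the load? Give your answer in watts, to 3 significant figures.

2.90 W

With r and R in series, I = ε/(r+R); the load dissipates I²R.
I = ε / (r + R) = 3.70 / (0.181 + 4.35) = 0.8166 A
P_load = I² R = (0.8166)² × 4.35 = 2.901 W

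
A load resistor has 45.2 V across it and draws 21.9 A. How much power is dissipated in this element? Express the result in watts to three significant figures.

With V and I both given, power follows immediately from P = V I.
P = 45.2 V × 21.90 A = 989.9 W

990 W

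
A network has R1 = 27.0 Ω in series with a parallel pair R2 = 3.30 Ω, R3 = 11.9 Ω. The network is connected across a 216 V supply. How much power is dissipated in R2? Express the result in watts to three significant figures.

108 W

Reduce the parallel pair to R_p first; the network is then a simple series string.
R_p = (3.30×11.9)/(3.30+11.9) = 2.584 Ω
R_total = 27.0 + 2.584 = 29.58 Ω
I = V / R_total = 216 / 29.58 = 7.301 A
Voltage across the parallel pair: V_p = I × R_p = 7.301 × 2.584 = 18.86 V
With V_p across R2, its power is V_p²/R2.
P_R2 = (18.86)² / 3.30 = 107.8 W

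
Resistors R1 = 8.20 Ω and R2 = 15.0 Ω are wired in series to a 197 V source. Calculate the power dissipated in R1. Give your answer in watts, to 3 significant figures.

591 W

Series elements share the same current, so find I first, then use P = I²R.
R_total = 8.20 + 15.0 = 23.20 Ω
I = V / R_total = 197 / 23.20 = 8.491 A
P_R1 = I² × R1 = (8.491)² × 8.20 = 591.2 W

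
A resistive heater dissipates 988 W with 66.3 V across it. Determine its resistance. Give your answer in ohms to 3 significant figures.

4.45 Ω

Rearranging the power relation for the two known quantities gives R = V² / P.
R = (66.3)² / 988 = 4.449 Ω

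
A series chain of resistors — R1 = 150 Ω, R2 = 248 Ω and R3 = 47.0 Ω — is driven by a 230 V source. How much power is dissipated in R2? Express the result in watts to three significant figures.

Since the resistors are in series they all carry the loop current I = V/R_total; the power in any one is I²R.
R_total = 150 + 248 + 47.0 = 445.0 Ω
I = V / R_total = 230 / 445.0 = 0.5169 A
P_R2 = I² × R2 = (0.5169)² × 248 = 66.25 W

66.3 W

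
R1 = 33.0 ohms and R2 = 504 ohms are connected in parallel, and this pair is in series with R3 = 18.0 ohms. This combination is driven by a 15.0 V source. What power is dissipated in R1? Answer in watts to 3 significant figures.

Combine R1 and R2 into their parallel equivalent first, reducing the network to two series resistors.
R_p = (33.0×504)/(33.0+504) = 30.97 Ω
R_total = R_p + 18.0 = 30.97 + 18.0 = 48.97 Ω
I = V / R_total = 15.0 / 48.97 = 0.3063 A
Voltage across the parallel pair: V_p = I × R_p = 0.3063 × 30.97 = 9.487 V
R1 has V_p across it, so P = V_p²/R1.
P_R1 = (9.487)² / 33.0 = 2.727 W

2.73 W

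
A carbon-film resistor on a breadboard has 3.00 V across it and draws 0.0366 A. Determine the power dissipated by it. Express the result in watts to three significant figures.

0.110 W

Both the voltage across and the current through the element are known, so P = V I applies directly.
P = 3.00 V × 0.03660 A = 0.1098 W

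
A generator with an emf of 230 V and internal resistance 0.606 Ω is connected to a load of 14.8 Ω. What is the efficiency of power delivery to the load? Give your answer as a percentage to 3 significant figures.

96.1 %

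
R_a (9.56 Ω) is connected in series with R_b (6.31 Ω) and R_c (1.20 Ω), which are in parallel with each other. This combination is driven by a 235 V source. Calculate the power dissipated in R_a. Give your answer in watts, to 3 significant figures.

4730 W

Replace R_b and R_c with their parallel equivalent so the circuit becomes R_a in series with R_p.
R_p = (6.31×1.20)/(6.31+1.20) = 1.008 Ω
R_total = 9.56 + 1.008 = 10.57 Ω
I = V / R_total = 235 / 10.57 = 22.24 A
R_a carries the full series current, so P = I²R.
P_R_a = (22.24)² × 9.56 = 4727 W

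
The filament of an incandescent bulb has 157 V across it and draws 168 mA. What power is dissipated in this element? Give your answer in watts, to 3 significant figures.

26.4 W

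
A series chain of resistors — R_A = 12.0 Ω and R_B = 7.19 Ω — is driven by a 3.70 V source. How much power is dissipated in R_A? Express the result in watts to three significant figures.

0.446 W

The current is common to all series resistors; compute it, then apply P = I²R for the target.
R_total = 12.0 + 7.19 = 19.19 Ω
I = V / R_total = 3.70 / 19.19 = 0.1928 A
P_R_A = I² × R_A = (0.1928)² × 12.0 = 0.4461 W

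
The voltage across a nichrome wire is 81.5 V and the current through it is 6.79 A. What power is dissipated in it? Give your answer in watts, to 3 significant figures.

V and I are known directly — P = V I, no intermediate step needed.
P = 81.5 V × 6.790 A = 553.4 W

553 W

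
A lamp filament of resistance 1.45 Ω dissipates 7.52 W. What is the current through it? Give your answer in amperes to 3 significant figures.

Rearranging the power relation for the two known quantities gives I = √(P / R).
I = √(7.52 / 1.45) = 2.277 A

2.28 A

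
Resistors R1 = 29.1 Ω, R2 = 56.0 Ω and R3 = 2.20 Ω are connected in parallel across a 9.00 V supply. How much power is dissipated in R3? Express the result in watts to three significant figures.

36.8 W

Every branch has 9.00 V across it, so for R3 the power is simply V²/R.
P_R3 = V² / R3 = (9.00)² / 2.20 Ω = 36.82 W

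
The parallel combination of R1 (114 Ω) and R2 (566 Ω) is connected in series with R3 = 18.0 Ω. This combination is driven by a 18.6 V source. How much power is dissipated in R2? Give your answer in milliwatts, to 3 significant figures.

Combine R1 and R2 into their parallel equivalent first, reducing the network to two series resistors.
R_p = (114×566)/(114+566) = 94.89 Ω
R_total = R_p + 18.0 = 94.89 + 18.0 = 112.9 Ω
I = V / R_total = 18.6 / 112.9 = 0.1648 A
Voltage across the parallel pair: V_p = I × R_p = 0.1648 × 94.89 = 15.63 V
R2 sits across V_p; its power is V_p²/R.
P_R2 = (15.63)² / 566 = 0.4319 W

432 mW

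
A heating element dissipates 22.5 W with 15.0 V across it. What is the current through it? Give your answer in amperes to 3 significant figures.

Inverting the appropriate power form: I = P / V.
I = 22.5 / 15.0 = 1.500 A

1.50 A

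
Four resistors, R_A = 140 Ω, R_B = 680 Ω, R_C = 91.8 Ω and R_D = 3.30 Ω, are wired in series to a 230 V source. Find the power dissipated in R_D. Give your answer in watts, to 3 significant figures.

Since the resistors are in series they all carry the loop current I = V/R_total; the power in any one is I²R.
R_total = 140 + 680 + 91.8 + 3.30 = 915.1 Ω
I = V / R_total = 230 / 915.1 = 0.2513 A
P_R_D = I² × R_D = (0.2513)² × 3.30 = 0.2085 W

0.208 W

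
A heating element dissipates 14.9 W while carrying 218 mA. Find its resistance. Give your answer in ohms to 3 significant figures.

From P = V I = I²R = V²/R, with the two given quantities we get R = P / I².
R = 14.9 / (0.2180)² = 313.5 Ω

314 Ω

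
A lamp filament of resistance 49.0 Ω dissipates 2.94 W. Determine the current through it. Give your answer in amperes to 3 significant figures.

0.245 A

Rearranging the power relation for the two known quantities gives I = √(P / R).
I = √(2.94 / 49.0) = 0.2449 A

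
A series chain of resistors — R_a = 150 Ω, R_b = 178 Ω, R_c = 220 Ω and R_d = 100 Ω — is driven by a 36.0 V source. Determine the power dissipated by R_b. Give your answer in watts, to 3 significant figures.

Every series element carries the same I. Get I from the total resistance, then P = I² × R_b.
R_total = 150 + 178 + 220 + 100 = 648.0 Ω
I = V / R_total = 36.0 / 648.0 = 0.05556 A
P_R_b = I² × R_b = (0.05556)² × 178 = 0.5494 W

0.549 W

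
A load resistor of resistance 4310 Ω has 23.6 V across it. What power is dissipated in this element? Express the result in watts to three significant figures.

0.129 W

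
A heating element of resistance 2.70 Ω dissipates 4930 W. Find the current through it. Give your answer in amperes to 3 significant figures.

42.7 A

Rearranging the power relation for the two known quantities gives I = √(P / R).
I = √(4930 / 2.70) = 42.73 A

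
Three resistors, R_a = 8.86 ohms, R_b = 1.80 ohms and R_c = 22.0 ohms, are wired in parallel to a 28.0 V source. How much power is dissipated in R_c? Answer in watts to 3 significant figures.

35.6 W

Every branch has 28.0 V across it, so for R_c the power is simply V²/R.
P_R_c = V² / R_c = (28.0)² / 22.0 Ω = 35.64 W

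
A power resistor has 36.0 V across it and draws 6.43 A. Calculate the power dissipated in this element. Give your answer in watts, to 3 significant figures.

With V and I both given, power follows immediately from P = V I.
P = 36.0 V × 6.430 A = 231.5 W

231 W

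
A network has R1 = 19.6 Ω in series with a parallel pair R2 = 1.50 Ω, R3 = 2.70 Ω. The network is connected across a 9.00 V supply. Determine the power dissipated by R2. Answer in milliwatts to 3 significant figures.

119 mW

First combine the parallel branches into one equivalent R_p, then R1 + R_p is a series pair.
R_p = (1.50×2.70)/(1.50+2.70) = 0.9643 Ω
R_total = 19.6 + 0.9643 = 20.56 Ω
I = V / R_total = 9.00 / 20.56 = 0.4377 A
Voltage across the parallel pair: V_p = I × R_p = 0.4377 × 0.9643 = 0.4220 V
R2 is across V_p, so use P = V²/R for that branch.
P_R2 = (0.4220)² / 1.50 = 0.1187 W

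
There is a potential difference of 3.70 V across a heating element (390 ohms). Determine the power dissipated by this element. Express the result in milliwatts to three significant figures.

With V across and R both known, P = V²/R gives the dissipation directly.
P = (3.70 V)² / 390 Ω = 0.03510 W

35.1 mW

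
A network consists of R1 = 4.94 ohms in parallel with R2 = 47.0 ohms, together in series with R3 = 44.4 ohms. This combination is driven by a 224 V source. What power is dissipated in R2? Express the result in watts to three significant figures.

Reduce the parallel combination to a single R_p; the circuit then becomes R_p in series with the remaining resistor.
R_p = (4.94×47.0)/(4.94+47.0) = 4.470 Ω
R_total = R_p + 44.4 = 4.470 + 44.4 = 48.87 Ω
I = V / R_total = 224 / 48.87 = 4.584 A
Voltage across the parallel pair: V_p = I × R_p = 4.584 × 4.470 = 20.49 V
Use P = V²/R for R2 with V = V_p.
P_R2 = (20.49)² / 47.0 = 8.932 W

8.93 W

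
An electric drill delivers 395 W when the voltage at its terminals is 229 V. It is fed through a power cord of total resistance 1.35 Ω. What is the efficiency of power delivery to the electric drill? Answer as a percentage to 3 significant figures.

99.0 %

I = P / V = 395 / 229 = 1.725 A through the power cord.
P_line = I² R_line = (1.725)² × 1.35 = 4.017 W
P_source = P_load + P_line = 395.0 + 4.017 = 399.0 W
η = P_load / P_source = 395.0 / 399.0 = 0.9899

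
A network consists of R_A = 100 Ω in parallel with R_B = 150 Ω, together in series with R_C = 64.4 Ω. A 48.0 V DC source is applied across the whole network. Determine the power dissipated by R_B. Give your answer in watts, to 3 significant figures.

First find R_p for the parallel pair, then treat R_p + R_C as a series loop.
R_p = (100×150)/(100+150) = 60.00 Ω
R_total = R_p + 64.4 = 60.00 + 64.4 = 124.4 Ω
I = V / R_total = 48.0 / 124.4 = 0.3859 A
Voltage across the parallel pair: V_p = I × R_p = 0.3859 × 60.00 = 23.15 V
R_B sits across V_p; its power is V_p²/R.
P_R_B = (23.15)² / 150 = 3.573 W

3.57 W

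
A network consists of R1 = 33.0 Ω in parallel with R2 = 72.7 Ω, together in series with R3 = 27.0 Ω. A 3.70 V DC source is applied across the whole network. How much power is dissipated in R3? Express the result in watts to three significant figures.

0.150 W

Reduce the parallel combination to a single R_p; the circuit then becomes R_p in series with the remaining resistor.
R_p = (33.0×72.7)/(33.0+72.7) = 22.70 Ω
R_total = R_p + 27.0 = 22.70 + 27.0 = 49.70 Ω
I = V / R_total = 3.70 / 49.70 = 0.07445 A
R3 is the series element, so its power is I²R.
P_R3 = (0.07445)² × 27.0 = 0.1497 W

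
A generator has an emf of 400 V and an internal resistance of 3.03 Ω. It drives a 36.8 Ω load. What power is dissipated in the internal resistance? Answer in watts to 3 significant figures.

306 W

Internal loss is I²r, with I set by the total series resistance r+R.
I = ε / (r + R) = 400 / (3.03 + 36.8) = 10.04 A
P_int = I² r = (10.04)² × 3.03 = 305.6 W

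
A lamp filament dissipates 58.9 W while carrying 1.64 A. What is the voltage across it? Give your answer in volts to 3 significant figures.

From P = V I = I²R = V²/R, with the two given quantities we get V = P / I.
V = 58.9 / 1.640 = 35.91 V

35.9 V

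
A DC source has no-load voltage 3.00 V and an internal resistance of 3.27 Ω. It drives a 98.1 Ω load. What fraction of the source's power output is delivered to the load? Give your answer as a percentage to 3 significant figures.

Efficiency is P_load / P_total. With a series r and R sharing the same I, P = I²R for each, so η = R/(R+r).
η = R / (R + r) = 98.1 / (98.1 + 3.27) = 0.9677

96.8 %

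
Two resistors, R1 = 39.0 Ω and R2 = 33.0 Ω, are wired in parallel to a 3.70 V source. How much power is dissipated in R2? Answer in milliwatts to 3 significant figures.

Each parallel branch sees the full supply voltage, so P = V²/R applies directly to the target branch.
P_R2 = V² / R2 = (3.70)² / 33.0 Ω = 0.4148 W

415 mW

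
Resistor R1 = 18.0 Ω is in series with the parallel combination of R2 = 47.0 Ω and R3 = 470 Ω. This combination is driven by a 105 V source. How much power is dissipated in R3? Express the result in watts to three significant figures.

11.6 W

Reduce the parallel pair to R_p first; the network is then a simple series string.
R_p = (47.0×470)/(47.0+470) = 42.73 Ω
R_total = 18.0 + 42.73 = 60.73 Ω
I = V / R_total = 105 / 60.73 = 1.729 A
Voltage across the parallel pair: V_p = I × R_p = 1.729 × 42.73 = 73.88 V
R3 is across V_p, so use P = V²/R for that branch.
P_R3 = (73.88)² / 470 = 11.61 W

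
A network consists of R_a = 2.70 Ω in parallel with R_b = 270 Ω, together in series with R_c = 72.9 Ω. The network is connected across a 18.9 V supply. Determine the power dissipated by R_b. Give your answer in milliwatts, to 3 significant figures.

Collapse the R_a‖R_b pair into one equivalent R_p; then R_p and R_c form a series string.
R_p = (2.70×270)/(2.70+270) = 2.673 Ω
R_total = R_p + 72.9 = 2.673 + 72.9 = 75.57 Ω
I = V / R_total = 18.9 / 75.57 = 0.2501 A
Voltage across the parallel pair: V_p = I × R_p = 0.2501 × 2.673 = 0.6686 V
R_b has V_p across it, so P = V_p²/R_b.
P_R_b = (0.6686)² / 270 = 0.001655 W

1.66 mW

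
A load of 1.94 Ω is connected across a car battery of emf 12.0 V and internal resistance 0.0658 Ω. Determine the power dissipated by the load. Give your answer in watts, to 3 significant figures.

With r and R in series, I = ε/(r+R); the load dissipates I²R.
I = ε / (r + R) = 12.0 / (0.0658 + 1.94) = 5.983 A
P_load = I² R = (5.983)² × 1.94 = 69.44 W

69.4 W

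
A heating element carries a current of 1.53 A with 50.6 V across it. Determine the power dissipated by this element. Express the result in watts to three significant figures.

Since both terminal voltage and current are stated, P = V I gives the power in one step.
P = 50.6 V × 1.530 A = 77.42 W

77.4 W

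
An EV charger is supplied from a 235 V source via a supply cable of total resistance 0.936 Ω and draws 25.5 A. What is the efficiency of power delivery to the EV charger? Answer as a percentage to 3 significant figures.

The supply cable carries the full 25.5 A.
P_line = I² R_line = (25.50)² × 0.936 = 608.6 W
P_source = V I = 235 × 25.50 = 5992 W; P_load = 5384 W
η = P_load / P_source = 5384 / 5992 = 0.8984

89.8 %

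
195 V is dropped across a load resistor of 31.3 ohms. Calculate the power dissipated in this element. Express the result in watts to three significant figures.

We know the drop across the element and its resistance — P = V²/R, one step.
P = (195 V)² / 31.3 Ω = 1215 W

1210 W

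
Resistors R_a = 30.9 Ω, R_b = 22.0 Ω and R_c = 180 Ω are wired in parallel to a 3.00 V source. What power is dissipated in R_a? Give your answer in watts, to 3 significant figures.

Every branch has 3.00 V across it, so for R_a the power is simply V²/R.
P_R_a = V² / R_a = (3.00)² / 30.9 Ω = 0.2913 W

0.291 W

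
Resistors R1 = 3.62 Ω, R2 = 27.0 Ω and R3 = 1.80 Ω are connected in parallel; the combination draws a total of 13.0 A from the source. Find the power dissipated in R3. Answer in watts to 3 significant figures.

124 W

The branches share the same voltage, but only the total current is given — find V from the equivalent resistance first.
1/R_eq = 1/3.62 + 1/27.0 + 1/1.80 ⇒ R_eq = 1.151 Ω
V = I_total × R_eq = 13.00 × 1.151 = 14.96 V
P_R3 = V² / R3 = (14.96)² / 1.80 = 124.4 W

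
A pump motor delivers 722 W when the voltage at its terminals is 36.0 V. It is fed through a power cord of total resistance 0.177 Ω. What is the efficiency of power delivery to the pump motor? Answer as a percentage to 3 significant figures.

91.0 %

I = P / V = 722 / 36.0 = 20.06 A through the power cord.
P_line = I² R_line = (20.06)² × 0.177 = 71.19 W
P_source = P_load + P_line = 722.0 + 71.19 = 793.2 W
η = P_load / P_source = 722.0 / 793.2 = 0.9102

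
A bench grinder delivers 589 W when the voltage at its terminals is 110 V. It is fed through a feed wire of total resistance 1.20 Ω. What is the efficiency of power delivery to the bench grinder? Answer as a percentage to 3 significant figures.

94.5 %

I = P / V = 589 / 110 = 5.355 A through the feed wire.
P_line = I² R_line = (5.355)² × 1.20 = 34.41 W
P_source = P_load + P_line = 589.0 + 34.41 = 623.4 W
η = P_load / P_source = 589.0 / 623.4 = 0.9448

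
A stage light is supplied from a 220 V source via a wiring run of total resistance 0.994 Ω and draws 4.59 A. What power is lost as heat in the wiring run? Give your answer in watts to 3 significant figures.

The wiring run and load are in series, so the same current flows in both; the loss is I²R_line.
The wiring run carries the full 4.59 A.
P_line = I² R_line = (4.590)² × 0.994 = 20.94 W

20.9 W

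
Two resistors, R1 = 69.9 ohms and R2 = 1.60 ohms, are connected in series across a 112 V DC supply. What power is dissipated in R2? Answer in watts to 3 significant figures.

3.93 W

Since the resistors are in series they all carry the loop current I = V/R_total; the power in any one is I²R.
R_total = 69.9 + 1.60 = 71.50 Ω
I = V / R_total = 112 / 71.50 = 1.566 A
P_R2 = I² × R2 = (1.566)² × 1.60 = 3.926 W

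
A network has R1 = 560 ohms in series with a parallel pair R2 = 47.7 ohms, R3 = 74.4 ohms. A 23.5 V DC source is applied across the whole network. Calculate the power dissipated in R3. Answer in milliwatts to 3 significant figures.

18.1 mW

Replace R2 and R3 with their parallel equivalent so the circuit becomes R1 in series with R_p.
R_p = (47.7×74.4)/(47.7+74.4) = 29.07 Ω
R_total = 560 + 29.07 = 589.1 Ω
I = V / R_total = 23.5 / 589.1 = 0.03989 A
Voltage across the parallel pair: V_p = I × R_p = 0.03989 × 29.07 = 1.160 V
With V_p across R3, its power is V_p²/R3.
P_R3 = (1.160)² / 74.4 = 0.01807 W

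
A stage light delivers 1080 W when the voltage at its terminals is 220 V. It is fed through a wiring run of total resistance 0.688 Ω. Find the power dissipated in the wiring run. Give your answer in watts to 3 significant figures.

Only the current and the line resistance are needed for the I²R loss.
I = P / V = 1080 / 220 = 4.909 A through the wiring run.
P_line = I² R_line = (4.909)² × 0.688 = 16.58 W

16.6 W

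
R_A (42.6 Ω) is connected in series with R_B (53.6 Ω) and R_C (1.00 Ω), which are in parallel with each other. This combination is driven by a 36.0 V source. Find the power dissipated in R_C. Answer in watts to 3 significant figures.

First combine the parallel branches into one equivalent R_p, then R_A + R_p is a series pair.
R_p = (53.6×1.00)/(53.6+1.00) = 0.9817 Ω
R_total = 42.6 + 0.9817 = 43.58 Ω
I = V / R_total = 36.0 / 43.58 = 0.8260 A
Voltage across the parallel pair: V_p = I × R_p = 0.8260 × 0.9817 = 0.8109 V
R_C sees V_p directly, so P = V_p² / R_C.
P_R_C = (0.8109)² / 1.00 = 0.6576 W

0.658 W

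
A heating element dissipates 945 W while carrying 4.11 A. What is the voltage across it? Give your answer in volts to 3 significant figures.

The two known quantities fix the third via V = P / I.
V = 945 / 4.110 = 229.9 V

230 V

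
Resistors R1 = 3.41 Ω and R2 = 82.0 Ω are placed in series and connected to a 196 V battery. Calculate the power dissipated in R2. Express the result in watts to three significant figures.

432 W

Series elements share the same current, so find I first, then use P = I²R.
R_total = 3.41 + 82.0 = 85.41 Ω
I = V / R_total = 196 / 85.41 = 2.295 A
P_R2 = I² × R2 = (2.295)² × 82.0 = 431.8 W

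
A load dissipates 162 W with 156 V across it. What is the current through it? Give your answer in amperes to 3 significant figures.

1.04 A

From P = V I = I²R = V²/R, with the two given quantities we get I = P / V.
I = 162 / 156 = 1.038 A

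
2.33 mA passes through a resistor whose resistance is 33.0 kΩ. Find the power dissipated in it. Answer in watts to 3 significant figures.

With I and R stated, P = I²R applies in one step.
P = (0.002330 A)² × 33000 Ω = 0.1792 W

0.179 W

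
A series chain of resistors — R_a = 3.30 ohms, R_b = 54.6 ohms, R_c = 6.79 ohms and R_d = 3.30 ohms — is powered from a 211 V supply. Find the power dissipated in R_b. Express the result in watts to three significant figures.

526 W

Since the resistors are in series they all carry the loop current I = V/R_total; the power in any one is I²R.
R_total = 3.30 + 54.6 + 6.79 + 3.30 = 67.99 Ω
I = V / R_total = 211 / 67.99 = 3.103 A
P_R_b = I² × R_b = (3.103)² × 54.6 = 525.9 W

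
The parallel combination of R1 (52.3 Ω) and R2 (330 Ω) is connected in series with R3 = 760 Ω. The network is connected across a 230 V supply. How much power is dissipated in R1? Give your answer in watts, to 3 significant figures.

3.18 W

Reduce the parallel combination to a single R_p; the circuit then becomes R_p in series with the remaining resistor.
R_p = (52.3×330)/(52.3+330) = 45.15 Ω
R_total = R_p + 760 = 45.15 + 760 = 805.1 Ω
I = V / R_total = 230 / 805.1 = 0.2857 A
Voltage across the parallel pair: V_p = I × R_p = 0.2857 × 45.15 = 12.90 V
Use P = V²/R for R1 with V = V_p.
P_R1 = (12.90)² / 52.3 = 3.180 W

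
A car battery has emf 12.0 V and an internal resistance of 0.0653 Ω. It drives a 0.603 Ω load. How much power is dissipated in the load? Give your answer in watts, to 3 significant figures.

194 W

With r and R in series, I = ε/(r+R); the load dissipates I²R.
I = ε / (r + R) = 12.0 / (0.0653 + 0.603) = 17.96 A
P_load = I² R = (17.96)² × 0.603 = 194.4 W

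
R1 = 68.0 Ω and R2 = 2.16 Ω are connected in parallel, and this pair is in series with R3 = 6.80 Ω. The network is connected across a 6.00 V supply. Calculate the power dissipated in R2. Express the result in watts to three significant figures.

Reduce the parallel combination to a single R_p; the circuit then becomes R_p in series with the remaining resistor.
R_p = (68.0×2.16)/(68.0+2.16) = 2.094 Ω
R_total = R_p + 6.80 = 2.094 + 6.80 = 8.894 Ω
I = V / R_total = 6.00 / 8.894 = 0.6746 A
Voltage across the parallel pair: V_p = I × R_p = 0.6746 × 2.094 = 1.412 V
Use P = V²/R for R2 with V = V_p.
P_R2 = (1.412)² / 2.16 = 0.9235 W

0.924 W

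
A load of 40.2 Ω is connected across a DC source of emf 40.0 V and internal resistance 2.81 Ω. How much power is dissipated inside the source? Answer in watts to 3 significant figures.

2.43 W

Internal loss is I²r, with I set by the total series resistance r+R.
I = ε / (r + R) = 40.0 / (2.81 + 40.2) = 0.9300 A
P_int = I² r = (0.9300)² × 2.81 = 2.430 W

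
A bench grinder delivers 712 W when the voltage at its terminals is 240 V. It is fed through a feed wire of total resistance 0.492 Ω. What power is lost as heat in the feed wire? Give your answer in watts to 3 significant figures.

Only the current and the line resistance are needed for the I²R loss.
I = P / V = 712 / 240 = 2.967 A through the feed wire.
P_line = I² R_line = (2.967)² × 0.492 = 4.330 W

4.33 W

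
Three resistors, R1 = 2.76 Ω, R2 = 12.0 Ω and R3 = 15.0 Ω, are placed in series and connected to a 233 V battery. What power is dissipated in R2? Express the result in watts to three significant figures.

736 W

In a series string the same current flows through every resistor — find that current, then P = I²R for the one we want.
R_total = 2.76 + 12.0 + 15.0 = 29.76 Ω
I = V / R_total = 233 / 29.76 = 7.829 A
P_R2 = I² × R2 = (7.829)² × 12.0 = 735.6 W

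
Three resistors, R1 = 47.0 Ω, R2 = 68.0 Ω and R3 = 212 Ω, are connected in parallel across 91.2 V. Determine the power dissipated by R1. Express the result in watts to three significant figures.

177 W

The supply voltage appears across each parallel branch — just use P = V²/R1.
P_R1 = V² / R1 = (91.2)² / 47.0 Ω = 177.0 W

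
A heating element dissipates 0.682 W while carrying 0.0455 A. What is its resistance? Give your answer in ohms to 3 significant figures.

329 Ω

From P = V I = I²R = V²/R, with the two given quantities we get R = P / I².
R = 0.682 / (0.04550)² = 329.4 Ω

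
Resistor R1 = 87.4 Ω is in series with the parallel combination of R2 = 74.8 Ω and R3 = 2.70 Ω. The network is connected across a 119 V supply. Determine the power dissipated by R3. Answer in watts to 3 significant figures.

4.40 W

Reduce the parallel pair to R_p first; the network is then a simple series string.
R_p = (74.8×2.70)/(74.8+2.70) = 2.606 Ω
R_total = 87.4 + 2.606 = 90.01 Ω
I = V / R_total = 119 / 90.01 = 1.322 A
Voltage across the parallel pair: V_p = I × R_p = 1.322 × 2.606 = 3.445 V
R3 is across V_p, so use P = V²/R for that branch.
P_R3 = (3.445)² / 2.70 = 4.397 W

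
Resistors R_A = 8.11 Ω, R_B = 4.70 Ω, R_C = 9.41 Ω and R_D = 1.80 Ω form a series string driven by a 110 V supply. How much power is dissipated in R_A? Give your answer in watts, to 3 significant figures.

Since the resistors are in series they all carry the loop current I = V/R_total; the power in any one is I²R.
R_total = 8.11 + 4.70 + 9.41 + 1.80 = 24.02 Ω
I = V / R_total = 110 / 24.02 = 4.580 A
P_R_A = I² × R_A = (4.580)² × 8.11 = 170.1 W

170 W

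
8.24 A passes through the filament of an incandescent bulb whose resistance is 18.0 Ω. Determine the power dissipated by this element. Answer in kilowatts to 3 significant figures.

Knowing I and R, the power is just I²R — no need to find V first.
P = (8.240 A)² × 18.0 Ω = 1222 W

1.22 kW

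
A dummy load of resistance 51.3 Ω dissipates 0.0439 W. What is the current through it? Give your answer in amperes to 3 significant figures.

0.0293 A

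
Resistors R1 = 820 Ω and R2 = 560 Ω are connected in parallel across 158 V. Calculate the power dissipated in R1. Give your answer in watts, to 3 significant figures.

Every branch has 158 V across it, so for R1 the power is simply V²/R.
P_R1 = V² / R1 = (158)² / 820 Ω = 30.44 W

30.4 W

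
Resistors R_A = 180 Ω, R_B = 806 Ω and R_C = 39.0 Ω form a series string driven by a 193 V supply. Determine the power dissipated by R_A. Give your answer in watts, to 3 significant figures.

The current is common to all series resistors; compute it, then apply P = I²R for the target.
R_total = 180 + 806 + 39.0 = 1025 Ω
I = V / R_total = 193 / 1025 = 0.1883 A
P_R_A = I² × R_A = (0.1883)² × 180 = 6.382 W

6.38 W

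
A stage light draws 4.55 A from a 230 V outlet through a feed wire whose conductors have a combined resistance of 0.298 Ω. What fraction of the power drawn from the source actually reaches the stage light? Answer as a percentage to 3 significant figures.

The feed wire carries the full 4.55 A.
P_line = I² R_line = (4.550)² × 0.298 = 6.169 W
P_source = V I = 230 × 4.550 = 1046 W; P_load = 1040 W
η = P_load / P_source = 1040 / 1046 = 0.9941

99.4 %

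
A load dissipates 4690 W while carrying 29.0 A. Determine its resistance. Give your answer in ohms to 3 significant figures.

5.58 Ω

The two known quantities fix the third via R = P / I².
R = 4690 / (29.00)² = 5.577 Ω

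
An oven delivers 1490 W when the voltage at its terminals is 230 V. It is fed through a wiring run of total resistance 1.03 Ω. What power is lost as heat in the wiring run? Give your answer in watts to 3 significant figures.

The wiring run is a series resistance carrying the load current; its dissipation is I²R_line.
I = P / V = 1490 / 230 = 6.478 A through the wiring run.
P_line = I² R_line = (6.478)² × 1.03 = 43.23 W

43.2 W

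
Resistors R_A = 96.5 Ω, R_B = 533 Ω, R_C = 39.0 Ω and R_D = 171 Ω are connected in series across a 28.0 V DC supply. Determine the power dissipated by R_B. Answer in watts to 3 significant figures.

In a series string the same current flows through every resistor — find that current, then P = I²R for the one we want.
R_total = 96.5 + 533 + 39.0 + 171 = 839.5 Ω
I = V / R_total = 28.0 / 839.5 = 0.03335 A
P_R_B = I² × R_B = (0.03335)² × 533 = 0.5929 W

0.593 W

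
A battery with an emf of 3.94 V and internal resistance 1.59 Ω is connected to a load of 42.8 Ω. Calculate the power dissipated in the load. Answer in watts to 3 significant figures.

With r and R in series, I = ε/(r+R); the load dissipates I²R.
I = ε / (r + R) = 3.94 / (1.59 + 42.8) = 0.08876 A
P_load = I² R = (0.08876)² × 42.8 = 0.3372 W

0.337 W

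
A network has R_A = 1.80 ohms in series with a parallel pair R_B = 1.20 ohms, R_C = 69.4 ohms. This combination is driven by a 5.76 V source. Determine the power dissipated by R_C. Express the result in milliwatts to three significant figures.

Reduce the parallel pair to R_p first; the network is then a simple series string.
R_p = (1.20×69.4)/(1.20+69.4) = 1.180 Ω
R_total = 1.80 + 1.180 = 2.980 Ω
I = V / R_total = 5.76 / 2.980 = 1.933 A
Voltage across the parallel pair: V_p = I × R_p = 1.933 × 1.180 = 2.280 V
With V_p across R_C, its power is V_p²/R_C.
P_R_C = (2.280)² / 69.4 = 0.07493 W

74.9 mW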